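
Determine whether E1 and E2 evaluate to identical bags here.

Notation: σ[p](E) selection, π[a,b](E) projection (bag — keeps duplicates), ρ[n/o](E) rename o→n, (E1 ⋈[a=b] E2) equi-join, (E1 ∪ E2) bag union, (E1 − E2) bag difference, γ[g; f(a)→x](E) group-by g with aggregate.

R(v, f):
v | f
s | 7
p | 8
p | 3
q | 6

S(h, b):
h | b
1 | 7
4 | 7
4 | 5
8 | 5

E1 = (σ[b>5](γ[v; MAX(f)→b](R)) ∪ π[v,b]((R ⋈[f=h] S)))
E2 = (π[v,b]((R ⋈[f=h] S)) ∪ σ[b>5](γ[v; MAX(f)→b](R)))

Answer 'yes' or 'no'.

E1 row counts bottom-up:
  R → 4
  γ[v; MAX(f)→b](R) → 3
  σ[b>5](γ[v; MAX(f)→b](R)) → 3
  R → 4
  S → 4
  (R ⋈[f=h] S) → 1
  π[v,b]((R ⋈[f=h] S)) → 1
  (σ[b>5](γ[v; MAX(f)→b](R)) ∪ π[v,b]((R ⋈[f=h] S))) → 4
E2 row counts bottom-up:
  R → 4
  S → 4
  (R ⋈[f=h] S) → 1
  π[v,b]((R ⋈[f=h] S)) → 1
  R → 4
  γ[v; MAX(f)→b](R) → 3
  σ[b>5](γ[v; MAX(f)→b](R)) → 3
  (π[v,b]((R ⋈[f=h] S)) ∪ σ[b>5](γ[v; MAX(f)→b](R))) → 4

E1 and E2 produce the same multiset:
v | b
p | 5
p | 8
q | 6
s | 7

yes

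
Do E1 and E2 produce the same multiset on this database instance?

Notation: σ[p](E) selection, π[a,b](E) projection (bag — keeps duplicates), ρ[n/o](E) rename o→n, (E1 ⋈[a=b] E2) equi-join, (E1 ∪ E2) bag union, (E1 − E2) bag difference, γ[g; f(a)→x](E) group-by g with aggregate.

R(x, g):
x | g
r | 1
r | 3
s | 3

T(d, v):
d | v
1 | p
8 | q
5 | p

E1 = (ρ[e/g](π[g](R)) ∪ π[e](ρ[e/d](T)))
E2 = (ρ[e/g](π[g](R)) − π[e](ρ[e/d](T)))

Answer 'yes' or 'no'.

E1 stepwise |·|:
  R → 3
  π[g](R) → 3
  ρ[e/g](π[g](R)) → 3
  T → 3
  ρ[e/d](T) → 3
  π[e](ρ[e/d](T)) → 3
  (ρ[e/g](π[g](R)) ∪ π[e](ρ[e/d](T))) → 6
E2 stepwise |·|:
  R → 3
  π[g](R) → 3
  ρ[e/g](π[g](R)) → 3
  T → 3
  ρ[e/d](T) → 3
  π[e](ρ[e/d](T)) → 3
  (ρ[e/g](π[g](R)) − π[e](ρ[e/d](T))) → 2

E1 result:
e
1
1
3
3
5
8
E2 result:
e
3
3
Witness: (1,) appears 2× in E1 but 0× in E2.

no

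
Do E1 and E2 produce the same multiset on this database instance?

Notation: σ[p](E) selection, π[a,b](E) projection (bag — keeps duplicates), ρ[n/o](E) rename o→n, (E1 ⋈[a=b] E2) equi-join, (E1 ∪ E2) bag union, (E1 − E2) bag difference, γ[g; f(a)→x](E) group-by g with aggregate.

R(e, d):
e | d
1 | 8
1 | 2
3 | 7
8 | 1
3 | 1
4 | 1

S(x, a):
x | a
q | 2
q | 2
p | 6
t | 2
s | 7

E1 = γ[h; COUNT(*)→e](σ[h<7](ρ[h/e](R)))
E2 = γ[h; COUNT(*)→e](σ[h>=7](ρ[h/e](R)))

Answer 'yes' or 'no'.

E1 subexpression sizes:
  R → 6
  ρ[h/e](R) → 6
  σ[h<7](ρ[h/e](R)) → 5
  γ[h; COUNT(*)→e](σ[h<7](ρ[h/e](R))) → 3
E2 subexpression sizes:
  R → 6
  ρ[h/e](R) → 6
  σ[h>=7](ρ[h/e](R)) → 1
  γ[h; COUNT(*)→e](σ[h>=7](ρ[h/e](R))) → 1

E1 result:
h | e
1 | 2
3 | 2
4 | 1
E2 result:
h | e
8 | 1
Witness: (3, 2) appears 1× in E1 but 0× in E2.

no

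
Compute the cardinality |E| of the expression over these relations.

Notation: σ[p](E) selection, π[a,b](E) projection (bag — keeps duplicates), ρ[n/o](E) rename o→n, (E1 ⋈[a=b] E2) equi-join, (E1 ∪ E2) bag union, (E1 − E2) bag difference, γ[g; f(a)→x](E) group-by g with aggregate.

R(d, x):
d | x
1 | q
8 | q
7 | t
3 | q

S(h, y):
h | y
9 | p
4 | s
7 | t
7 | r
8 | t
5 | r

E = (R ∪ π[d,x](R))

Per-node cardinality:
  R → 4
  R → 4
  π[d,x](R) → 4
  (R ∪ π[d,x](R)) → 8

|E| = 8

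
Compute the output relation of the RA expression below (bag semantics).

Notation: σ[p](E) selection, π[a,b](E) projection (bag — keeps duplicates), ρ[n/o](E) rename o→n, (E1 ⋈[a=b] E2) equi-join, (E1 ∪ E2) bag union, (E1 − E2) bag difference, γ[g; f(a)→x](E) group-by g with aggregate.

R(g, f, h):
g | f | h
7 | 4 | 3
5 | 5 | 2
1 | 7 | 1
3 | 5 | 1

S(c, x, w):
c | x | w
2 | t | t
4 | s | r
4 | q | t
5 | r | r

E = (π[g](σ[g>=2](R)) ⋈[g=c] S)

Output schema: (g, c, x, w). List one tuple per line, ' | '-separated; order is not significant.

Subexpression sizes:
  R → 4
  σ[g>=2](R) → 3
  π[g](σ[g>=2](R)) → 3
  S → 4
  (π[g](σ[g>=2](R)) ⋈[g=c] S) → 1

== RESULT ==
g | c | x | w
5 | 5 | r | r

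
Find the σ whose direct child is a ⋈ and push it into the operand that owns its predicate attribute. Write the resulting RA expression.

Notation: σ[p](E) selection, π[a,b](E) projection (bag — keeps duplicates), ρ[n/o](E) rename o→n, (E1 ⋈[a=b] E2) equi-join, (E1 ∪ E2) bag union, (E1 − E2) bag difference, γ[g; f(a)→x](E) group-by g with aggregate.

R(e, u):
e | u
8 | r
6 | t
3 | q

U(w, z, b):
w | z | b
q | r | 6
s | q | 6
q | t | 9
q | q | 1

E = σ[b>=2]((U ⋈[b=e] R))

σ filters on b, owned by the left side.
E' = (σ[b>=2](U) ⋈[b=e] R)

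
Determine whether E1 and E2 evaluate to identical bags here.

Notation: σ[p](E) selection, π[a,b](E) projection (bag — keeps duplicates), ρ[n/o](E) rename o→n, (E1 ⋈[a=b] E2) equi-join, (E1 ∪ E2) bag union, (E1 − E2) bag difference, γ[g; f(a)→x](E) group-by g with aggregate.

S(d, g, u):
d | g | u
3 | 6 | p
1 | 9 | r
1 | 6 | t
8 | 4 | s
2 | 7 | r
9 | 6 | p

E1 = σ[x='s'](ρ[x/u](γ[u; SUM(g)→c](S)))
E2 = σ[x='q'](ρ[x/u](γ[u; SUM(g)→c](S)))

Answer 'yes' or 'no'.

E1 subexpression sizes:
  S → 6
  γ[u; SUM(g)→c](S) → 4
  ρ[x/u](γ[u; SUM(g)→c](S)) → 4
  σ[x='s'](ρ[x/u](γ[u; SUM(g)→c](S))) → 1
E2 subexpression sizes:
  S → 6
  γ[u; SUM(g)→c](S) → 4
  ρ[x/u](γ[u; SUM(g)→c](S)) → 4
  σ[x='q'](ρ[x/u](γ[u; SUM(g)→c](S))) → 0

E1 result:
x | c
s | 4
E2 result:
x | c
(0 rows)
Witness: ('s', 4) appears 1× in E1 but 0× in E2.

no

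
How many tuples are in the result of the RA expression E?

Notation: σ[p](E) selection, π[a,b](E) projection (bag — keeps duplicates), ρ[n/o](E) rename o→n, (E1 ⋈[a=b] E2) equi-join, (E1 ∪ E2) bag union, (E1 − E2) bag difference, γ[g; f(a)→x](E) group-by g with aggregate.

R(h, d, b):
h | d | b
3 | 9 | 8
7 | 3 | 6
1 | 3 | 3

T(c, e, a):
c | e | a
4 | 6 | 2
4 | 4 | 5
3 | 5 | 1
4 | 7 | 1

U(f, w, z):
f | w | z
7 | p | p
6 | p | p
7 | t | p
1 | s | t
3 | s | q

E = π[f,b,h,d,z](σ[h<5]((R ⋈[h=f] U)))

Stepwise |·|:
  R → 3
  U → 5
  (R ⋈[h=f] U) → 4
  σ[h<5]((R ⋈[h=f] U)) → 2
  π[f,b,h,d,z](σ[h<5]((R ⋈[h=f] U))) → 2

|E| = 2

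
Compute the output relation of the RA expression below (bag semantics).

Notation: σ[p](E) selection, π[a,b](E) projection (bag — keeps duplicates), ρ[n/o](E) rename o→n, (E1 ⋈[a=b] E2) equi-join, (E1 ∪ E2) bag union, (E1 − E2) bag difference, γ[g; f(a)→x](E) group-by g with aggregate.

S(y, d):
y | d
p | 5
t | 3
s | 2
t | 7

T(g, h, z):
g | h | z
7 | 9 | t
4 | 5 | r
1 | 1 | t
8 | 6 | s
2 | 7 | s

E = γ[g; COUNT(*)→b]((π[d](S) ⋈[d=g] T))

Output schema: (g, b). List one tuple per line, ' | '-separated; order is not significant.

Row counts bottom-up:
  S → 4
  π[d](S) → 4
  T → 5
  (π[d](S) ⋈[d=g] T) → 2
  γ[g; COUNT(*)→b]((π[d](S) ⋈[d=g] T)) → 2

== RESULT ==
g | b
2 | 1
7 | 1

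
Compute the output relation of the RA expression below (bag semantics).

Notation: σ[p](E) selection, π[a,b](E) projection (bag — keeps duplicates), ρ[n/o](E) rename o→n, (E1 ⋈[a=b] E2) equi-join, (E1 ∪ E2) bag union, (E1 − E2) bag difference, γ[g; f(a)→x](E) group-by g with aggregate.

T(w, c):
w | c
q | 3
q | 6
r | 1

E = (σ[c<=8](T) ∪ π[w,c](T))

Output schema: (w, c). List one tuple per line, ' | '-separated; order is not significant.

Stepwise |·|:
  T → 3
  σ[c<=8](T) → 3
  T → 3
  π[w,c](T) → 3
  (σ[c<=8](T) ∪ π[w,c](T)) → 6

== RESULT ==
w | c
q | 3
q | 3
q | 6
q | 6
r | 1
r | 1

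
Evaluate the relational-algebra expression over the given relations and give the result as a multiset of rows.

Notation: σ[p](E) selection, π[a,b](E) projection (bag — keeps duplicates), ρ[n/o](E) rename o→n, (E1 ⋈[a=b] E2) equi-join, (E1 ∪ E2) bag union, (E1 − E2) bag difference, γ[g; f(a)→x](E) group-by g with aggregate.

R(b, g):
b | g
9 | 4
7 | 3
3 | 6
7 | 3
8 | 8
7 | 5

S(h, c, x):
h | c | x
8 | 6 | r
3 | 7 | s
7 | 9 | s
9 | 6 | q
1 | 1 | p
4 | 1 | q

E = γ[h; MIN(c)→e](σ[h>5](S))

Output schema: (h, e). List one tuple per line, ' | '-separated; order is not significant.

Stepwise |·|:
  S → 6
  σ[h>5](S) → 3
  γ[h; MIN(c)→e](σ[h>5](S)) → 3

== RESULT ==
h | e
7 | 9
8 | 6
9 | 6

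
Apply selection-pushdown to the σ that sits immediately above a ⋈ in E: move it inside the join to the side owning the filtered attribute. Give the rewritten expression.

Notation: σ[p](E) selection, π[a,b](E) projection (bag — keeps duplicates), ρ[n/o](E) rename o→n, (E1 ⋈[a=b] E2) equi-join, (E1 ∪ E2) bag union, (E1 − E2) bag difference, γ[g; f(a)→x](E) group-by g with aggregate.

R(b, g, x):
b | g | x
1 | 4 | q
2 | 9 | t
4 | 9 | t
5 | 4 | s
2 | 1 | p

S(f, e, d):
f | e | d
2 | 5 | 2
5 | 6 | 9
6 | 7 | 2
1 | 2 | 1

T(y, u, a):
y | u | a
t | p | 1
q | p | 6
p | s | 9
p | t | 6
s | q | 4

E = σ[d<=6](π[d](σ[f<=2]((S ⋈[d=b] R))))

σ filters on f, owned by the left side.
E' = σ[d<=6](π[d]((σ[f<=2](S) ⋈[d=b] R)))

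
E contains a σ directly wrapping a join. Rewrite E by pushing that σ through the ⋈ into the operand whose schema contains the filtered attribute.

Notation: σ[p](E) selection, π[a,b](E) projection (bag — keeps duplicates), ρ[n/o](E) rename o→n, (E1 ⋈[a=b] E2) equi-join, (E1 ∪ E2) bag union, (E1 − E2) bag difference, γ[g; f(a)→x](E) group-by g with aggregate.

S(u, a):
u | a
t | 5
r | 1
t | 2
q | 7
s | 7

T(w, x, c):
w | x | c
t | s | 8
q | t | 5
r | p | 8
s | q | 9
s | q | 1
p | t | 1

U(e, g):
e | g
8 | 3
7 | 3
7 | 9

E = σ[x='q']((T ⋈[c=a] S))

σ filters on x, owned by the left side.
E' = (σ[x='q'](T) ⋈[c=a] S)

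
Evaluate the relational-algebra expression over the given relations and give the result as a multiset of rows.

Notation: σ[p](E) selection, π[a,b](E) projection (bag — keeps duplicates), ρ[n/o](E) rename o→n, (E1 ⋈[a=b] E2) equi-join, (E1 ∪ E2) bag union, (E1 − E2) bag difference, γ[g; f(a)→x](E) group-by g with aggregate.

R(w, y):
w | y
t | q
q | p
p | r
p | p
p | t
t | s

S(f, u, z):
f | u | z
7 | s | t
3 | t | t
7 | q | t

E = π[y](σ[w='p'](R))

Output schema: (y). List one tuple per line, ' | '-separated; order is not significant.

Per-node cardinality:
  R → 6
  σ[w='p'](R) → 3
  π[y](σ[w='p'](R)) → 3

== RESULT ==
y
p
r
t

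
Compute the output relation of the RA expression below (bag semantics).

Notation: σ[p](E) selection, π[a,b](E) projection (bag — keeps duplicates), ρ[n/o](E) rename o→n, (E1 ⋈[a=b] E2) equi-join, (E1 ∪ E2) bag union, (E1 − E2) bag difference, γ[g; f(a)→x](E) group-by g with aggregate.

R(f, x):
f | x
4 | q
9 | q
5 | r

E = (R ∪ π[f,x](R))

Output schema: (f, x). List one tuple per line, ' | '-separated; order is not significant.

Subexpression sizes:
  R → 3
  R → 3
  π[f,x](R) → 3
  (R ∪ π[f,x](R)) → 6

== RESULT ==
f | x
4 | q
4 | q
5 | r
5 | r
9 | q
9 | q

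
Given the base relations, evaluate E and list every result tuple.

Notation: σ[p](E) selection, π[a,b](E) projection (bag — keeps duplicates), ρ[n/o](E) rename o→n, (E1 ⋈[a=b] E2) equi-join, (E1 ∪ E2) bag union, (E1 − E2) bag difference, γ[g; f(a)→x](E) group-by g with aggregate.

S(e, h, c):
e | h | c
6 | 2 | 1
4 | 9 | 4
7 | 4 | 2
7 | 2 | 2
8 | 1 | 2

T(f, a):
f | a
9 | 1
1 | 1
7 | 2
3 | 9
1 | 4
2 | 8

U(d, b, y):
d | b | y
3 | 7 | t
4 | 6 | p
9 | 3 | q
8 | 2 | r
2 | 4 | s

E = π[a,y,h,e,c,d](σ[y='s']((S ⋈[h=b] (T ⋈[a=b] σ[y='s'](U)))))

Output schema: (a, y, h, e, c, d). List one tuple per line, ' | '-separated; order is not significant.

Subexpression sizes:
  S → 5
  T → 6
  U → 5
  σ[y='s'](U) → 1
  (T ⋈[a=b] σ[y='s'](U)) → 1
  (S ⋈[h=b] (T ⋈[a=b] σ[y='s'](U))) → 1
  σ[y='s']((S ⋈[h=b] (T ⋈[a=b] σ[y='s'](U)))) → 1
  π[a,y,h,e,c,d](σ[y='s']((S ⋈[h=b] (T ⋈[a=b] σ[y='s'](U))))) → 1

== RESULT ==
a | y | h | e | c | d
4 | s | 4 | 7 | 2 | 2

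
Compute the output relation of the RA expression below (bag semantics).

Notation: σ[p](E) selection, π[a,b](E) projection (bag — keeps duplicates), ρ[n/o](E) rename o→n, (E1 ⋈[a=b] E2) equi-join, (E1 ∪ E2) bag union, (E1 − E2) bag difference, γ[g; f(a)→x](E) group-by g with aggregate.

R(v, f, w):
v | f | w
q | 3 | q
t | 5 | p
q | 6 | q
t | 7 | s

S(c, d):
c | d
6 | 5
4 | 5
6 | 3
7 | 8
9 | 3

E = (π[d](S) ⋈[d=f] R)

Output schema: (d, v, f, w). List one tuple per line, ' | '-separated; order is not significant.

Row counts bottom-up:
  S → 5
  π[d](S) → 5
  R → 4
  (π[d](S) ⋈[d=f] R) → 4

== RESULT ==
d | v | f | w
3 | q | 3 | q
3 | q | 3 | q
5 | t | 5 | p
5 | t | 5 | p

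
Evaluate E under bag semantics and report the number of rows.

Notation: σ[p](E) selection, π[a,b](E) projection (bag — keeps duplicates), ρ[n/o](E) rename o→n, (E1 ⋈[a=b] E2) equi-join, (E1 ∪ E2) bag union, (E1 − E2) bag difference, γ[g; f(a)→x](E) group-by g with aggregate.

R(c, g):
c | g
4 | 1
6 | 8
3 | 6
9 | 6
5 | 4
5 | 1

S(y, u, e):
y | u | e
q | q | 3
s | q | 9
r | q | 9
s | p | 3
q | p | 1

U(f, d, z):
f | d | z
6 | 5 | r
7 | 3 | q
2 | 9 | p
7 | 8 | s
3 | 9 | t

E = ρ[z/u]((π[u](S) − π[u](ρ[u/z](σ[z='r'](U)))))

Row counts bottom-up:
  S → 5
  π[u](S) → 5
  U → 5
  σ[z='r'](U) → 1
  ρ[u/z](σ[z='r'](U)) → 1
  π[u](ρ[u/z](σ[z='r'](U))) → 1
  (π[u](S) − π[u](ρ[u/z](σ[z='r'](U)))) → 5
  ρ[z/u]((π[u](S) − π[u](ρ[u/z](σ[z='r'](U))))) → 5

|E| = 5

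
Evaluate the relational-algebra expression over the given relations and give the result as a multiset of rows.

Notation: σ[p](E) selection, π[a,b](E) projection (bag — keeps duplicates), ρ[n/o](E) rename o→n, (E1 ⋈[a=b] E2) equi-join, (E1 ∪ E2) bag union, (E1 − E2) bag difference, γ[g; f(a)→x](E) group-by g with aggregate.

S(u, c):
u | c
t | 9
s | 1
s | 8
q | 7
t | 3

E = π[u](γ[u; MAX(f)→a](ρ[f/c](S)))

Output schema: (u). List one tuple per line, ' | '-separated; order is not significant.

Row counts bottom-up:
  S → 5
  ρ[f/c](S) → 5
  γ[u; MAX(f)→a](ρ[f/c](S)) → 3
  π[u](γ[u; MAX(f)→a](ρ[f/c](S))) → 3

== RESULT ==
u
q
s
t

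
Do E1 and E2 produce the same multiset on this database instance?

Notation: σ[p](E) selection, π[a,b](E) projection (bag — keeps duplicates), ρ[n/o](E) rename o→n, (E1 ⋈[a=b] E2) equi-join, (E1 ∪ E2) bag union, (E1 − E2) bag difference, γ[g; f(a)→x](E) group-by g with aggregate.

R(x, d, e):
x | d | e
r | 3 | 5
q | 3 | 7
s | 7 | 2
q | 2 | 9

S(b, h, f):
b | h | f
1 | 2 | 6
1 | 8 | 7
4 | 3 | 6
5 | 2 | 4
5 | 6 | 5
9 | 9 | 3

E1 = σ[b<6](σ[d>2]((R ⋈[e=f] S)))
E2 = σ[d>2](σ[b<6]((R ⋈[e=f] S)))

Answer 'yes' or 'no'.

E1 row counts bottom-up:
  R → 4
  S → 6
  (R ⋈[e=f] S) → 2
  σ[d>2]((R ⋈[e=f] S)) → 2
  σ[b<6](σ[d>2]((R ⋈[e=f] S))) → 2
E2 row counts bottom-up:
  R → 4
  S → 6
  (R ⋈[e=f] S) → 2
  σ[b<6]((R ⋈[e=f] S)) → 2
  σ[d>2](σ[b<6]((R ⋈[e=f] S))) → 2

E1 and E2 produce the same multiset:
x | d | e | b | h | f
q | 3 | 7 | 1 | 8 | 7
r | 3 | 5 | 5 | 6 | 5

yes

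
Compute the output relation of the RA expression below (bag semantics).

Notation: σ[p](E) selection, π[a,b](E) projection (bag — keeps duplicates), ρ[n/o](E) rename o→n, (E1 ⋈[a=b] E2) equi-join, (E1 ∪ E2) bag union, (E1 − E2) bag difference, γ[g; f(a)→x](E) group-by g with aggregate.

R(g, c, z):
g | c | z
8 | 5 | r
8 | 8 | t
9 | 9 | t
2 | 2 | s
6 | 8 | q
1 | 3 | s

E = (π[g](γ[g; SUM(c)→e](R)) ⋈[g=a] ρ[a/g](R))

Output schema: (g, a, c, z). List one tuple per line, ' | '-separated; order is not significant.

Stepwise |·|:
  R → 6
  γ[g; SUM(c)→e](R) → 5
  π[g](γ[g; SUM(c)→e](R)) → 5
  R → 6
  ρ[a/g](R) → 6
  (π[g](γ[g; SUM(c)→e](R)) ⋈[g=a] ρ[a/g](R)) → 6

== RESULT ==
g | a | c | z
1 | 1 | 3 | s
2 | 2 | 2 | s
6 | 6 | 8 | q
8 | 8 | 5 | r
8 | 8 | 8 | t
9 | 9 | 9 | t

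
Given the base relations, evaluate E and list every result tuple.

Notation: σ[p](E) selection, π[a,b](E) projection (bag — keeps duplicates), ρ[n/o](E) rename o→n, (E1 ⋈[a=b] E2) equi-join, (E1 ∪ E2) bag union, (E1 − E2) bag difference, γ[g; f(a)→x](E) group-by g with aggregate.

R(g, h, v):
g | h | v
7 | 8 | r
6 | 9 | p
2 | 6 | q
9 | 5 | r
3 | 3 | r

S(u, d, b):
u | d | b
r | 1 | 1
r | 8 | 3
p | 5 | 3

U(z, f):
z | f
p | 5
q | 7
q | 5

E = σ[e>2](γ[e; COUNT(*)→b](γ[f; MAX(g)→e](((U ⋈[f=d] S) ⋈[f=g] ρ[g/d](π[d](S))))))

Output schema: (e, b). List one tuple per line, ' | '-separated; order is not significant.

Subexpression sizes:
  U → 3
  S → 3
  (U ⋈[f=d] S) → 2
  S → 3
  π[d](S) → 3
  ρ[g/d](π[d](S)) → 3
  ((U ⋈[f=d] S) ⋈[f=g] ρ[g/d](π[d](S))) → 2
  γ[f; MAX(g)→e](((U ⋈[f=d] S) ⋈[f=g] ρ[g/d](π[d](S)))) → 1
  γ[e; COUNT(*)→b](γ[f; MAX(g)→e](((U ⋈[f=d] S) ⋈[f=g] ρ[g/d](π[d](S))))) → 1
  σ[e>2](γ[e; COUNT(*)→b](γ[f; MAX(g)→e](((U ⋈[f=d] S) ⋈[f=g] ρ[g/d](π[d](S)))))) → 1

== RESULT ==
e | b
5 | 1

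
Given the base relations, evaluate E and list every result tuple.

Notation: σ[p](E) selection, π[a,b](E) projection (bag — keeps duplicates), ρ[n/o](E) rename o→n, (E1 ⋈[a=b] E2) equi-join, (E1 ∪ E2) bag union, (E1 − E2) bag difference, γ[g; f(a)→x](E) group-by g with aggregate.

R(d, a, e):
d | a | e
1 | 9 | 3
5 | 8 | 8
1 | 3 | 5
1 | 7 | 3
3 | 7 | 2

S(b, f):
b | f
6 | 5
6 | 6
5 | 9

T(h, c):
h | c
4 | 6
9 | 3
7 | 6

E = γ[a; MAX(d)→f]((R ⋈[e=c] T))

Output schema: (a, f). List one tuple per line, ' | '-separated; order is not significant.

Per-node cardinality:
  R → 5
  T → 3
  (R ⋈[e=c] T) → 2
  γ[a; MAX(d)→f]((R ⋈[e=c] T)) → 2

== RESULT ==
a | f
7 | 1
9 | 1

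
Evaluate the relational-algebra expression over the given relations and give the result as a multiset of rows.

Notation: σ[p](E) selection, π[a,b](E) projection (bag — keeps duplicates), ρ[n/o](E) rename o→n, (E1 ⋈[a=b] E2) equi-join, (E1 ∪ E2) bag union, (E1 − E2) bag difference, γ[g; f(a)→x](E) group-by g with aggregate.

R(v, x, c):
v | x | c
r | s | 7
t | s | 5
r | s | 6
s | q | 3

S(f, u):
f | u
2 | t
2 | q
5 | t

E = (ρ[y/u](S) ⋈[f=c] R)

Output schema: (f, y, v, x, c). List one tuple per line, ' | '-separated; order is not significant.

Stepwise |·|:
  S → 3
  ρ[y/u](S) → 3
  R → 4
  (ρ[y/u](S) ⋈[f=c] R) → 1

== RESULT ==
f | y | v | x | c
5 | t | t | s | 5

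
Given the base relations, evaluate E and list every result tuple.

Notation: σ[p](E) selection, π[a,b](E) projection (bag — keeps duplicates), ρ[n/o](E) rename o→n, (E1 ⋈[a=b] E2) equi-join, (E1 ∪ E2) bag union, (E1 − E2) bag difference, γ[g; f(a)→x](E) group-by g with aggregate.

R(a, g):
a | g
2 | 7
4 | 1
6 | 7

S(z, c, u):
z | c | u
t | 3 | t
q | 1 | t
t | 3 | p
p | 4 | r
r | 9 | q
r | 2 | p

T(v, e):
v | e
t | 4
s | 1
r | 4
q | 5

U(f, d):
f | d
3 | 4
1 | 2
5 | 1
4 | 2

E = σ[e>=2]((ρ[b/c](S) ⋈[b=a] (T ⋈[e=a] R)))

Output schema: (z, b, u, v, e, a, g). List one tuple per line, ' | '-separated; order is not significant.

Stepwise |·|:
  S → 6
  ρ[b/c](S) → 6
  T → 4
  R → 3
  (T ⋈[e=a] R) → 2
  (ρ[b/c](S) ⋈[b=a] (T ⋈[e=a] R)) → 2
  σ[e>=2]((ρ[b/c](S) ⋈[b=a] (T ⋈[e=a] R))) → 2

== RESULT ==
z | b | u | v | e | a | g
p | 4 | r | r | 4 | 4 | 1
p | 4 | r | t | 4 | 4 | 1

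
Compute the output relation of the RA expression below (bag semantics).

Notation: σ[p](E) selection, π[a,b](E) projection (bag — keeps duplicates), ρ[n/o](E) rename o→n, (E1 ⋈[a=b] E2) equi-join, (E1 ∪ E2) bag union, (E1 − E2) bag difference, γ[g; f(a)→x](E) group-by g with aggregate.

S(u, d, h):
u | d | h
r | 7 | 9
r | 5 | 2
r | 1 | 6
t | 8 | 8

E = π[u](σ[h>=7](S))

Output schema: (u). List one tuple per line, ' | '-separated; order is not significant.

Stepwise |·|:
  S → 4
  σ[h>=7](S) → 2
  π[u](σ[h>=7](S)) → 2

== RESULT ==
u
r
t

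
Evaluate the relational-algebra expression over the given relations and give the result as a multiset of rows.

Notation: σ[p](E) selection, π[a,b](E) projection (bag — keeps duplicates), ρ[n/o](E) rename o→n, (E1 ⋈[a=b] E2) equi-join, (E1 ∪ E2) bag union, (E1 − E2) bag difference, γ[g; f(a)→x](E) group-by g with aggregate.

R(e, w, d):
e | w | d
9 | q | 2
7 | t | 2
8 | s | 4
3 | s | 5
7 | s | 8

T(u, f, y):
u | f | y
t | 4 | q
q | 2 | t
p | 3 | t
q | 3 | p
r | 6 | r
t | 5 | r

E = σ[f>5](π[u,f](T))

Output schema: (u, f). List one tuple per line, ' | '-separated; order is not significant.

Row counts bottom-up:
  T → 6
  π[u,f](T) → 6
  σ[f>5](π[u,f](T)) → 1

== RESULT ==
u | f
r | 6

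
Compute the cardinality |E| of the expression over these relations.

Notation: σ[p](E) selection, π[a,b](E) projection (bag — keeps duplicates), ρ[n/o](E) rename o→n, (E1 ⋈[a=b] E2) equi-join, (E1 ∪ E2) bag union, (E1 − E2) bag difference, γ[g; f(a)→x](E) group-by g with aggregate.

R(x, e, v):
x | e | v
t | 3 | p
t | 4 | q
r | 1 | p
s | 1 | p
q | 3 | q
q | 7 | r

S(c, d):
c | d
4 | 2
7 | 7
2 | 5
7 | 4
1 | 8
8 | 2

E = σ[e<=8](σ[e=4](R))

Subexpression sizes:
  R → 6
  σ[e=4](R) → 1
  σ[e<=8](σ[e=4](R)) → 1

|E| = 1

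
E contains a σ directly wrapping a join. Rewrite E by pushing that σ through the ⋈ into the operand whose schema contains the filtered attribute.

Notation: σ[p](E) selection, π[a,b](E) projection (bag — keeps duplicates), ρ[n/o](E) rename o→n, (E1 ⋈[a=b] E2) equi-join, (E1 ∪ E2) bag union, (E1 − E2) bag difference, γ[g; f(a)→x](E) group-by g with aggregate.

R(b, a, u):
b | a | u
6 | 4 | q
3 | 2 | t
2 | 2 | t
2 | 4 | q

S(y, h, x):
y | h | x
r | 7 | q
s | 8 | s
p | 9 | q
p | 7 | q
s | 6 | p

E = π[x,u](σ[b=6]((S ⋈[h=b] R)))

σ filters on b, owned by the right side.
E' = π[x,u]((S ⋈[h=b] σ[b=6](R)))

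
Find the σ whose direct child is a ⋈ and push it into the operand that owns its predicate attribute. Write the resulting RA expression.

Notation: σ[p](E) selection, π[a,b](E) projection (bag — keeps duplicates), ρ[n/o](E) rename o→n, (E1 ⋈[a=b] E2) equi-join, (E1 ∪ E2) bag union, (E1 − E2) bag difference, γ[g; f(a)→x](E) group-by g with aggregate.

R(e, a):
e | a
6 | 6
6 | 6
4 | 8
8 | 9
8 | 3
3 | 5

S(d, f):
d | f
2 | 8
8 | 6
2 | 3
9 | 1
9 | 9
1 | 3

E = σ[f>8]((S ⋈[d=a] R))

σ filters on f, owned by the left side.
E' = (σ[f>8](S) ⋈[d=a] R)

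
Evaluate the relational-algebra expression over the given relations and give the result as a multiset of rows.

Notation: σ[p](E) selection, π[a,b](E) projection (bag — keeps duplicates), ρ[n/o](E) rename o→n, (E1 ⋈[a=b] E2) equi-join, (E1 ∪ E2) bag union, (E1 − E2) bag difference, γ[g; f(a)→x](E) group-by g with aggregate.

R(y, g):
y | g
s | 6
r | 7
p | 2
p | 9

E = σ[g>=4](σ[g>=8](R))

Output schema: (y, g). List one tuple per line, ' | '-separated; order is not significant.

Stepwise |·|:
  R → 4
  σ[g>=8](R) → 1
  σ[g>=4](σ[g>=8](R)) → 1

== RESULT ==
y | g
p | 9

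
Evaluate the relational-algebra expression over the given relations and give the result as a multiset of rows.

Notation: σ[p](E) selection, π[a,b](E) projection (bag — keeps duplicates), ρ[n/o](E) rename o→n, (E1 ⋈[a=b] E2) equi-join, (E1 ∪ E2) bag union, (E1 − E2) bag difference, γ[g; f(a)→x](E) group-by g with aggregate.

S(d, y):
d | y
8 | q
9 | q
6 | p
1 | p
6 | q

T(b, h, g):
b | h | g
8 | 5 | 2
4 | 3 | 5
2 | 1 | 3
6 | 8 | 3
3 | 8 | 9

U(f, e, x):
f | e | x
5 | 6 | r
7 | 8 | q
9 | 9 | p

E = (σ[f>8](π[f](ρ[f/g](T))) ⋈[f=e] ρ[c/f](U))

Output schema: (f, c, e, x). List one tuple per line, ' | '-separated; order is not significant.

Subexpression sizes:
  T → 5
  ρ[f/g](T) → 5
  π[f](ρ[f/g](T)) → 5
  σ[f>8](π[f](ρ[f/g](T))) → 1
  U → 3
  ρ[c/f](U) → 3
  (σ[f>8](π[f](ρ[f/g](T))) ⋈[f=e] ρ[c/f](U)) → 1

== RESULT ==
f | c | e | x
9 | 9 | 9 | p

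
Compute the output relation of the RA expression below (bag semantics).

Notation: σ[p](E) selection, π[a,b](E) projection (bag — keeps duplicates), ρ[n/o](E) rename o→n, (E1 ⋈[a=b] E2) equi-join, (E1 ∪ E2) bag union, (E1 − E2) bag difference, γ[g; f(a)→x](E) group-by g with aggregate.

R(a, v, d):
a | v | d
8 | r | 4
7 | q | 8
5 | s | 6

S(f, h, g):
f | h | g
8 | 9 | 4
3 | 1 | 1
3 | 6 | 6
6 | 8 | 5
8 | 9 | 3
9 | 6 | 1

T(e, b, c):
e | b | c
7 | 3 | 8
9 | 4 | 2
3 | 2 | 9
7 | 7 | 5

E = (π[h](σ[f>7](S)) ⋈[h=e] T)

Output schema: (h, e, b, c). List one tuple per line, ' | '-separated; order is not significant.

Stepwise |·|:
  S → 6
  σ[f>7](S) → 3
  π[h](σ[f>7](S)) → 3
  T → 4
  (π[h](σ[f>7](S)) ⋈[h=e] T) → 2

== RESULT ==
h | e | b | c
9 | 9 | 4 | 2
9 | 9 | 4 | 2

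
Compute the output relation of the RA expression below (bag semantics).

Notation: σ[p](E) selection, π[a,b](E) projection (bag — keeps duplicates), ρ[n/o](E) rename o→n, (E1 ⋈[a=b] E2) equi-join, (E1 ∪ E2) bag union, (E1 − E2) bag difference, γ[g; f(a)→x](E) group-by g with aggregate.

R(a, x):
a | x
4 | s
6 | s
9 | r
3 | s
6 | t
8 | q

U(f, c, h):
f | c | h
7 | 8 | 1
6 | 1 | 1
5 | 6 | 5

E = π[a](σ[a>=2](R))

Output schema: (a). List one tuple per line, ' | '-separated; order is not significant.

Per-node cardinality:
  R → 6
  σ[a>=2](R) → 6
  π[a](σ[a>=2](R)) → 6

== RESULT ==
a
3
4
6
6
8
9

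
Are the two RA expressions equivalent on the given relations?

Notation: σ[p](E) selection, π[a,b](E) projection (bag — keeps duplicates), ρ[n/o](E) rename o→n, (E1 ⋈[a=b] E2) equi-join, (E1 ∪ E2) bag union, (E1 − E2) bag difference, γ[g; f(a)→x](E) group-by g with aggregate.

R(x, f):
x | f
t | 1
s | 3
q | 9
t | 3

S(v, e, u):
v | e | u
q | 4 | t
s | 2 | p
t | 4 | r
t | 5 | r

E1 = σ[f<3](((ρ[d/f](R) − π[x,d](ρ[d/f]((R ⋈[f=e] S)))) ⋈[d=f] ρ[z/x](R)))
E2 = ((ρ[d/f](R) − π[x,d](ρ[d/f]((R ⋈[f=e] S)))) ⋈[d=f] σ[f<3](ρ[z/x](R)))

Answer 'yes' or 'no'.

E1 stepwise |·|:
  R → 4
  ρ[d/f](R) → 4
  R → 4
  S → 4
  (R ⋈[f=e] S) → 0
  ρ[d/f]((R ⋈[f=e] S)) → 0
  π[x,d](ρ[d/f]((R ⋈[f=e] S))) → 0
  (ρ[d/f](R) − π[x,d](ρ[d/f]((R ⋈[f=e] S)))) → 4
  R → 4
  ρ[z/x](R) → 4
  ((ρ[d/f](R) − π[x,d](ρ[d/f]((R ⋈[f=e] S)))) ⋈[d=f] ρ[z/x](R)) → 6
  σ[f<3](((ρ[d/f](R) − π[x,d](ρ[d/f]((R ⋈[f=e] S)))) ⋈[d=f] ρ[z/x](R))) → 1
E2 stepwise |·|:
  R → 4
  ρ[d/f](R) → 4
  R → 4
  S → 4
  (R ⋈[f=e] S) → 0
  ρ[d/f]((R ⋈[f=e] S)) → 0
  π[x,d](ρ[d/f]((R ⋈[f=e] S))) → 0
  (ρ[d/f](R) − π[x,d](ρ[d/f]((R ⋈[f=e] S)))) → 4
  R → 4
  ρ[z/x](R) → 4
  σ[f<3](ρ[z/x](R)) → 1
  ((ρ[d/f](R) − π[x,d](ρ[d/f]((R ⋈[f=e] S)))) ⋈[d=f] σ[f<3](ρ[z/x](R))) → 1

E1 and E2 produce the same multiset:
x | d | z | f
t | 1 | t | 1

yes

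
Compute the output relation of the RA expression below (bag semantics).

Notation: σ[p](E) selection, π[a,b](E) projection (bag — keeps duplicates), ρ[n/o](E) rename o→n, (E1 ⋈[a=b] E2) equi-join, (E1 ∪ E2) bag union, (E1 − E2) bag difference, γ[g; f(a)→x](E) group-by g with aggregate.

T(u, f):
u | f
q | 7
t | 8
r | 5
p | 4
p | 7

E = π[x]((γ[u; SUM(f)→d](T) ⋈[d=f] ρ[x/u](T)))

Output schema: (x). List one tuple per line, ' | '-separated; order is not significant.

Per-node cardinality:
  T → 5
  γ[u; SUM(f)→d](T) → 4
  T → 5
  ρ[x/u](T) → 5
  (γ[u; SUM(f)→d](T) ⋈[d=f] ρ[x/u](T)) → 4
  π[x]((γ[u; SUM(f)→d](T) ⋈[d=f] ρ[x/u](T))) → 4

== RESULT ==
x
p
q
r
t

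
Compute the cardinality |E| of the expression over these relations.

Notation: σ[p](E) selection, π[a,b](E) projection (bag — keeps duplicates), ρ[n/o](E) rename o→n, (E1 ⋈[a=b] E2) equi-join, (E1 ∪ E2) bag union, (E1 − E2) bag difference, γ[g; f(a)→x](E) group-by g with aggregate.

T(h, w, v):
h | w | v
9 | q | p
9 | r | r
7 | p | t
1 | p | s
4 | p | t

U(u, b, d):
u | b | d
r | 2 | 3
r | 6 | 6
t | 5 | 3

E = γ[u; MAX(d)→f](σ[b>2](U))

Per-node cardinality:
  U → 3
  σ[b>2](U) → 2
  γ[u; MAX(d)→f](σ[b>2](U)) → 2

|E| = 2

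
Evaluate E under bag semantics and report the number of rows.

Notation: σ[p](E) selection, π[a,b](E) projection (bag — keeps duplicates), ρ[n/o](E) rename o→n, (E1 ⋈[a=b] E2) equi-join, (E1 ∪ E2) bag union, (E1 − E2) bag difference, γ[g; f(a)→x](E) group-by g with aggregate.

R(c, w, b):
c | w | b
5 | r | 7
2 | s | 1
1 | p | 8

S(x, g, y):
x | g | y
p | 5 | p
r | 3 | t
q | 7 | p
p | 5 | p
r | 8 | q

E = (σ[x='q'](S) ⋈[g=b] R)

Subexpression sizes:
  S → 5
  σ[x='q'](S) → 1
  R → 3
  (σ[x='q'](S) ⋈[g=b] R) → 1

|E| = 1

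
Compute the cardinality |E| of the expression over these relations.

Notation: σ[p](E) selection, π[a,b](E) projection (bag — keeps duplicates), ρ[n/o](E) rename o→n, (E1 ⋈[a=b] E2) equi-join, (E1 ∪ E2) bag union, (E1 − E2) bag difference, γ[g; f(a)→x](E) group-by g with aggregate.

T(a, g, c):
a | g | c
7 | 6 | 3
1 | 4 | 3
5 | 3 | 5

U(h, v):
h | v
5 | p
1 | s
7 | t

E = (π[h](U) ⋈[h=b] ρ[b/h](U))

Per-node cardinality:
  U → 3
  π[h](U) → 3
  U → 3
  ρ[b/h](U) → 3
  (π[h](U) ⋈[h=b] ρ[b/h](U)) → 3

|E| = 3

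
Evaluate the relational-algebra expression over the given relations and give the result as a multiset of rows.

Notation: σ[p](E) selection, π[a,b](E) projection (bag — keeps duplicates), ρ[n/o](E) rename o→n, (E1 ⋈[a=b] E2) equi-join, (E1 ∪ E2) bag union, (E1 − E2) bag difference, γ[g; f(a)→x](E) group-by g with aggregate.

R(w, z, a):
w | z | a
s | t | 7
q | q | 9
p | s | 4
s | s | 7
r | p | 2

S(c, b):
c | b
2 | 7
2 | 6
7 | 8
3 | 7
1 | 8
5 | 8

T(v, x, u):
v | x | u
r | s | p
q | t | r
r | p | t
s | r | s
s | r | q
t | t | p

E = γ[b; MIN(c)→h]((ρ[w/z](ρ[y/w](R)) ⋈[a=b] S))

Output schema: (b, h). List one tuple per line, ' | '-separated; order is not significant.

Per-node cardinality:
  R → 5
  ρ[y/w](R) → 5
  ρ[w/z](ρ[y/w](R)) → 5
  S → 6
  (ρ[w/z](ρ[y/w](R)) ⋈[a=b] S) → 4
  γ[b; MIN(c)→h]((ρ[w/z](ρ[y/w](R)) ⋈[a=b] S)) → 1

== RESULT ==
b | h
7 | 2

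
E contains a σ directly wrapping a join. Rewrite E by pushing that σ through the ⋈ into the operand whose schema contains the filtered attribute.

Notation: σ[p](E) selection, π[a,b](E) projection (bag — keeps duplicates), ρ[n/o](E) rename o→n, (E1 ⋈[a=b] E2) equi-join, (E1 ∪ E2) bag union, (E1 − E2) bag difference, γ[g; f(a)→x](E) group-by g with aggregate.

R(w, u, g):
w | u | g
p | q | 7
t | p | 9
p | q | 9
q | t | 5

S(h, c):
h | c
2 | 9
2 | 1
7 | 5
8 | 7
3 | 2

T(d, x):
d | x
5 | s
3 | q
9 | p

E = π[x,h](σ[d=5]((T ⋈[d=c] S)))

σ filters on d, owned by the left side.
E' = π[x,h]((σ[d=5](T) ⋈[d=c] S))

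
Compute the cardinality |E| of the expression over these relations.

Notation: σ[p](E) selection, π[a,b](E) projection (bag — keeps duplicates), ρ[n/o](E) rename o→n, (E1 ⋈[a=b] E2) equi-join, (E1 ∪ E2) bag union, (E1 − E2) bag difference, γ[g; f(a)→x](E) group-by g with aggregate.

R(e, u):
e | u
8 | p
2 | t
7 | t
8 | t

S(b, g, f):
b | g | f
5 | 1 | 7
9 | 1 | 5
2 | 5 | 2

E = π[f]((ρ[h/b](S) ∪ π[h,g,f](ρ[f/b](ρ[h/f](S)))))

Subexpression sizes:
  S → 3
  ρ[h/b](S) → 3
  S → 3
  ρ[h/f](S) → 3
  ρ[f/b](ρ[h/f](S)) → 3
  π[h,g,f](ρ[f/b](ρ[h/f](S))) → 3
  (ρ[h/b](S) ∪ π[h,g,f](ρ[f/b](ρ[h/f](S)))) → 6
  π[f]((ρ[h/b](S) ∪ π[h,g,f](ρ[f/b](ρ[h/f](S))))) → 6

|E| = 6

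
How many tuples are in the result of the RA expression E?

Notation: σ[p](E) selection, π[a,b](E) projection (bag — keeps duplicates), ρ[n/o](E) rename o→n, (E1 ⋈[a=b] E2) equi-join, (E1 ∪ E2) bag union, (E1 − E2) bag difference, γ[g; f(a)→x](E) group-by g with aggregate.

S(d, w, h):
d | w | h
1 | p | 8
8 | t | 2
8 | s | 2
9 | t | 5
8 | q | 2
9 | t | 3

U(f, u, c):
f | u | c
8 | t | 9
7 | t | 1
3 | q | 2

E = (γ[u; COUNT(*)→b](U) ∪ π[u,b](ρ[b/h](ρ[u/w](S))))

Per-node cardinality:
  U → 3
  γ[u; COUNT(*)→b](U) → 2
  S → 6
  ρ[u/w](S) → 6
  ρ[b/h](ρ[u/w](S)) → 6
  π[u,b](ρ[b/h](ρ[u/w](S))) → 6
  (γ[u; COUNT(*)→b](U) ∪ π[u,b](ρ[b/h](ρ[u/w](S)))) → 8

|E| = 8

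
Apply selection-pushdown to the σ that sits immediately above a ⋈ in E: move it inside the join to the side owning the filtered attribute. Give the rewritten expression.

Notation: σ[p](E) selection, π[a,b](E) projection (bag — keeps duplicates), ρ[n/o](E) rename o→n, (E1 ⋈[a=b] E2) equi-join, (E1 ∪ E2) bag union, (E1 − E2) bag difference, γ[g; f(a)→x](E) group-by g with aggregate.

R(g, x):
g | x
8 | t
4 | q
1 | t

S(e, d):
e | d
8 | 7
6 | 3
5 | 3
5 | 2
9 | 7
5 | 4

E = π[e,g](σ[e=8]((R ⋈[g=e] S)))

σ filters on e, owned by the right side.
E' = π[e,g]((R ⋈[g=e] σ[e=8](S)))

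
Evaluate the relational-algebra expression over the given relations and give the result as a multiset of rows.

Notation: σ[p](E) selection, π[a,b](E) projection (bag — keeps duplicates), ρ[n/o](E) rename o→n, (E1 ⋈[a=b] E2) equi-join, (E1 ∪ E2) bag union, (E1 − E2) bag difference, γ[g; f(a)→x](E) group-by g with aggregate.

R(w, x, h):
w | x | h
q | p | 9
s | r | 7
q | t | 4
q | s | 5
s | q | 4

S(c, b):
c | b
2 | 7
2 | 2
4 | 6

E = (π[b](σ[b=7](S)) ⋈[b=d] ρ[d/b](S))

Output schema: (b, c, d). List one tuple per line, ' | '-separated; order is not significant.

Row counts bottom-up:
  S → 3
  σ[b=7](S) → 1
  π[b](σ[b=7](S)) → 1
  S → 3
  ρ[d/b](S) → 3
  (π[b](σ[b=7](S)) ⋈[b=d] ρ[d/b](S)) → 1

== RESULT ==
b | c | d
7 | 2 | 7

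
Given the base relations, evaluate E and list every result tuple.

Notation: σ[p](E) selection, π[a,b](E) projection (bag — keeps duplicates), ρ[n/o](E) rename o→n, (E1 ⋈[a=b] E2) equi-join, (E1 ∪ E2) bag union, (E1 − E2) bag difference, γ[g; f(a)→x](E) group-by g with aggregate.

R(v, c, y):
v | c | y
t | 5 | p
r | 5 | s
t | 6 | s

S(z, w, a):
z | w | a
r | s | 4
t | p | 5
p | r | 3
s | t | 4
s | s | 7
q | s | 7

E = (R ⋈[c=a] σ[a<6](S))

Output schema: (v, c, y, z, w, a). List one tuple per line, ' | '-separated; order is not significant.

Per-node cardinality:
  R → 3
  S → 6
  σ[a<6](S) → 4
  (R ⋈[c=a] σ[a<6](S)) → 2

== RESULT ==
v | c | y | z | w | a
r | 5 | s | t | p | 5
t | 5 | p | t | p | 5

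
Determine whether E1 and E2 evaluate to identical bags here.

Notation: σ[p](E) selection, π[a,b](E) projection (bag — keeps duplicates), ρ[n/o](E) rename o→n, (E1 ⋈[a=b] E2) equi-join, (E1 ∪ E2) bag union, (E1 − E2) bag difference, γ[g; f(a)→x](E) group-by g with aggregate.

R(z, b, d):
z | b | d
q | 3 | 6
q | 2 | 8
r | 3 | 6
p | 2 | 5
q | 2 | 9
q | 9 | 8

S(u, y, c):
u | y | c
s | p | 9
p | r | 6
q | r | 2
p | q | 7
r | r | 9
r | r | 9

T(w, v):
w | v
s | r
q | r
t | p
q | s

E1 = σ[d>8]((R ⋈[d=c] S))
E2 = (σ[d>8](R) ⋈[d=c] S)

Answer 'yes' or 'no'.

E1 per-node cardinality:
  R → 6
  S → 6
  (R ⋈[d=c] S) → 5
  σ[d>8]((R ⋈[d=c] S)) → 3
E2 per-node cardinality:
  R → 6
  σ[d>8](R) → 1
  S → 6
  (σ[d>8](R) ⋈[d=c] S) → 3

E1 and E2 produce the same multiset:
z | b | d | u | y | c
q | 2 | 9 | r | r | 9
q | 2 | 9 | r | r | 9
q | 2 | 9 | s | p | 9

yes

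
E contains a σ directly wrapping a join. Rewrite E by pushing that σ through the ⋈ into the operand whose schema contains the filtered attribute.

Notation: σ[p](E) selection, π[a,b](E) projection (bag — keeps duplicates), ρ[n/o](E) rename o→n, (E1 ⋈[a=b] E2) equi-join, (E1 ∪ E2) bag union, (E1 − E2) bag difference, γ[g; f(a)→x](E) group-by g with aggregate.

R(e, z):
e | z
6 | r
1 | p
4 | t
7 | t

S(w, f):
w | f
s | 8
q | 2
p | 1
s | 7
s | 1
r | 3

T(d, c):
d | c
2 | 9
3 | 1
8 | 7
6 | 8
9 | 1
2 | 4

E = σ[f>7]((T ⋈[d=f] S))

σ filters on f, owned by the right side.
E' = (T ⋈[d=f] σ[f>7](S))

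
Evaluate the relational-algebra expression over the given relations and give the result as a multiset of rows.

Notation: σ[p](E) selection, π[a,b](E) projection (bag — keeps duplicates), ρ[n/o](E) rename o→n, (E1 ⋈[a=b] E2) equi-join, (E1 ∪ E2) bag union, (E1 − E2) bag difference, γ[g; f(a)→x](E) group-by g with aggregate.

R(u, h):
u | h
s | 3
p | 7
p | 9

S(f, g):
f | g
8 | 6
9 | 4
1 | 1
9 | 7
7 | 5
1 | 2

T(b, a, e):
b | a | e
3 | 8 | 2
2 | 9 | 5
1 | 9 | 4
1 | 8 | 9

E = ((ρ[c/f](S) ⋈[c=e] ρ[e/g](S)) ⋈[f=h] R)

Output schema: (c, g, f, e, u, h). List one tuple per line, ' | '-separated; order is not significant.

Subexpression sizes:
  S → 6
  ρ[c/f](S) → 6
  S → 6
  ρ[e/g](S) → 6
  (ρ[c/f](S) ⋈[c=e] ρ[e/g](S)) → 3
  R → 3
  ((ρ[c/f](S) ⋈[c=e] ρ[e/g](S)) ⋈[f=h] R) → 1

== RESULT ==
c | g | f | e | u | h
7 | 5 | 9 | 7 | p | 9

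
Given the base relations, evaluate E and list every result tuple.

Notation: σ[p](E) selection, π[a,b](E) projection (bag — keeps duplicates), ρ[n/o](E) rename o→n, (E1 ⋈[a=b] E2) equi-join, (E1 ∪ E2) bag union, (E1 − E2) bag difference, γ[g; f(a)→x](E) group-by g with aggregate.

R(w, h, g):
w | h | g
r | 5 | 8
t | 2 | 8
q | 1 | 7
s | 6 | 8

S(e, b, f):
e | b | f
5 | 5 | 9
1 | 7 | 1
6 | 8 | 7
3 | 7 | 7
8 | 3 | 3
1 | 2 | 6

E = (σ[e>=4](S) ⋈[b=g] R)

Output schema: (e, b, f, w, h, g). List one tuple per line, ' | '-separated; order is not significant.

Row counts bottom-up:
  S → 6
  σ[e>=4](S) → 3
  R → 4
  (σ[e>=4](S) ⋈[b=g] R) → 3

== RESULT ==
e | b | f | w | h | g
6 | 8 | 7 | r | 5 | 8
6 | 8 | 7 | s | 6 | 8
6 | 8 | 7 | t | 2 | 8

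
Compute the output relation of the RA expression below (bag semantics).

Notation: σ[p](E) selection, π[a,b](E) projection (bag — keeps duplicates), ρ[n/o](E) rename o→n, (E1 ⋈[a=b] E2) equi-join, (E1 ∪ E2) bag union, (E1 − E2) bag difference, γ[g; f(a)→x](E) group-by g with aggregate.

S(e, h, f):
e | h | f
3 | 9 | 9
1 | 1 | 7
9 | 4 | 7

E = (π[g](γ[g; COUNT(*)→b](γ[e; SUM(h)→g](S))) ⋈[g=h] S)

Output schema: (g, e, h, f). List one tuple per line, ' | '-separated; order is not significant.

Row counts bottom-up:
  S → 3
  γ[e; SUM(h)→g](S) → 3
  γ[g; COUNT(*)→b](γ[e; SUM(h)→g](S)) → 3
  π[g](γ[g; COUNT(*)→b](γ[e; SUM(h)→g](S))) → 3
  S → 3
  (π[g](γ[g; COUNT(*)→b](γ[e; SUM(h)→g](S))) ⋈[g=h] S) → 3

== RESULT ==
g | e | h | f
1 | 1 | 1 | 7
4 | 9 | 4 | 7
9 | 3 | 9 | 9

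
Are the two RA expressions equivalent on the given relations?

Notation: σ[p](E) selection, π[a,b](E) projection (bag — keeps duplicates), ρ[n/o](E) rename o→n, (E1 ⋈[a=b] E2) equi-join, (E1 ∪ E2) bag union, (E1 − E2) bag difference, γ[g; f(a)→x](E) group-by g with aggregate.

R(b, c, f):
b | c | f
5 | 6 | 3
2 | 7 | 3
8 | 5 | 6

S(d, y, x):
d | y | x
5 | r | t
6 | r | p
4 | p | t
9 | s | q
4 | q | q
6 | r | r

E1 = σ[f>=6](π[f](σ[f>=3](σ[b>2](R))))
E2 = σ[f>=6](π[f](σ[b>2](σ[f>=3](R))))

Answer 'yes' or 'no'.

E1 subexpression sizes:
  R → 3
  σ[b>2](R) → 2
  σ[f>=3](σ[b>2](R)) → 2
  π[f](σ[f>=3](σ[b>2](R))) → 2
  σ[f>=6](π[f](σ[f>=3](σ[b>2](R)))) → 1
E2 subexpression sizes:
  R → 3
  σ[f>=3](R) → 3
  σ[b>2](σ[f>=3](R)) → 2
  π[f](σ[b>2](σ[f>=3](R))) → 2
  σ[f>=6](π[f](σ[b>2](σ[f>=3](R)))) → 1

E1 and E2 produce the same multiset:
f
6

yes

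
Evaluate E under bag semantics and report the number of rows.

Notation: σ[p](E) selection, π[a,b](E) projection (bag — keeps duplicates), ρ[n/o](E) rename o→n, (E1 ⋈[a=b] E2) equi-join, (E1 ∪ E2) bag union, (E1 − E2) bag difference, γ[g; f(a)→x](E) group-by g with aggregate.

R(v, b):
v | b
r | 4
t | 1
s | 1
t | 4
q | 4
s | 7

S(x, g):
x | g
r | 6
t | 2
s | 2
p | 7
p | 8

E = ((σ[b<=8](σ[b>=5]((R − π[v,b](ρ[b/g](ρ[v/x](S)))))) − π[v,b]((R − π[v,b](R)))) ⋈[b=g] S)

Stepwise |·|:
  R → 6
  S → 5
  ρ[v/x](S) → 5
  ρ[b/g](ρ[v/x](S)) → 5
  π[v,b](ρ[b/g](ρ[v/x](S))) → 5
  (R − π[v,b](ρ[b/g](ρ[v/x](S)))) → 6
  σ[b>=5]((R − π[v,b](ρ[b/g](ρ[v/x](S))))) → 1
  σ[b<=8](σ[b>=5]((R − π[v,b](ρ[b/g](ρ[v/x](S)))))) → 1
  R → 6
  R → 6
  π[v,b](R) → 6
  (R − π[v,b](R)) → 0
  π[v,b]((R − π[v,b](R))) → 0
  (σ[b<=8](σ[b>=5]((R − π[v,b](ρ[b/g](ρ[v/x](S)))))) − π[v,b]((R − π[v,b](R)))) → 1
  S → 5
  ((σ[b<=8](σ[b>=5]((R − π[v,b](ρ[b/g](ρ[v/x](S)))))) − π[v,b]((R − π[v,b](R)))) ⋈[b=g] S) → 1

|E| = 1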